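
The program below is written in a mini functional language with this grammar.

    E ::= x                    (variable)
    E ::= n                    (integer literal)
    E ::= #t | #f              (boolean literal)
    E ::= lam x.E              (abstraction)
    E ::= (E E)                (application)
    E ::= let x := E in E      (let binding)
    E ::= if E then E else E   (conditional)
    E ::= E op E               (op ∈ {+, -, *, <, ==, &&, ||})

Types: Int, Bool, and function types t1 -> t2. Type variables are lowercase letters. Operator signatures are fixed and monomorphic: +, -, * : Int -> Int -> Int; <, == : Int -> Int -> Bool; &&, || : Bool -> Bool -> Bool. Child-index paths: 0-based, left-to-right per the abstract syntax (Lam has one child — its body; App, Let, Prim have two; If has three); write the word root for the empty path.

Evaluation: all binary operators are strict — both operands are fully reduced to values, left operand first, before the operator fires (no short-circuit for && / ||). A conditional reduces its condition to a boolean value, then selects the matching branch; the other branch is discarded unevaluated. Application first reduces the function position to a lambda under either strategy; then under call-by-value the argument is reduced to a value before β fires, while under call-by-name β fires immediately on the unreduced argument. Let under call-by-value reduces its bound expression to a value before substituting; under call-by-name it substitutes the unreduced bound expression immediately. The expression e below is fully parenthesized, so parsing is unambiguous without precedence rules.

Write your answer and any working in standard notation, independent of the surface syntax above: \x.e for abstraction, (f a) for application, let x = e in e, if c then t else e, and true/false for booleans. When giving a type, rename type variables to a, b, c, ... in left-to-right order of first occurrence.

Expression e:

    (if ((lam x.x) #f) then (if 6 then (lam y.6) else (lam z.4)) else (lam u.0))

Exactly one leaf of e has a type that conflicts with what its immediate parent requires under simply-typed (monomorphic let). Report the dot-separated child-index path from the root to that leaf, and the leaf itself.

Derivation:
x : a
\x._ : a -> a
  unify a -> a ~ Bool -> b
  unify a ~ Bool
  unify Bool ~ b
_ _ : Bool
  unify Bool ~ Bool
  unify Int ~ Bool
  FAIL: mismatch Int ~ Bool

Answer: 1.0 : 6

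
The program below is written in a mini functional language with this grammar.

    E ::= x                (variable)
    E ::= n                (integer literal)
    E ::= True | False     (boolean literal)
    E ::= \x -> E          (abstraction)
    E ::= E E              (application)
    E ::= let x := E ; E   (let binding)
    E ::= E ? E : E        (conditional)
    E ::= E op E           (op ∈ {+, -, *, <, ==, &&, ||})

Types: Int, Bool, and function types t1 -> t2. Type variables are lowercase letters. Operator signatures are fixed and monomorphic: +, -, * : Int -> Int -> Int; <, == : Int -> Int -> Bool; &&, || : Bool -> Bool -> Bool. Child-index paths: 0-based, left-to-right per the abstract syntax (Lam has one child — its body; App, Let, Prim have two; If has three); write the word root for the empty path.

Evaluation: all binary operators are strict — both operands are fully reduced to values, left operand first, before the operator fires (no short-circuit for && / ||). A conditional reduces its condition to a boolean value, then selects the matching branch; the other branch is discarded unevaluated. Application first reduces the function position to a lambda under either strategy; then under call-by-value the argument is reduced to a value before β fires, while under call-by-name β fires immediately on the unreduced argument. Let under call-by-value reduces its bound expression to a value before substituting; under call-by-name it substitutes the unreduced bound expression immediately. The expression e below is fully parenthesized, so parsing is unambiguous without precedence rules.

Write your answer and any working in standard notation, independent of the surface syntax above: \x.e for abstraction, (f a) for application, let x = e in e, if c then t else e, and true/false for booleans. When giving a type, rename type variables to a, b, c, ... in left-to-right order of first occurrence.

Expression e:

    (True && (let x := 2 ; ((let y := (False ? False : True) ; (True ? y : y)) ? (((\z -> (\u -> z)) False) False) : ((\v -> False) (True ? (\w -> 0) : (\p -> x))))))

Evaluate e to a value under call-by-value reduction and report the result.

Trace:
step 0: (true && (let x = 2 in (if (let y = (if false then false else true) in (if true then y else y)) then (((\z.(\u.z)) false) false) else ((\v.false) (if true then (\w.0) else (\p.x))))))
step 1: [let@1] (true && (if (let y = (if false then false else true) in (if true then y else y)) then (((\z.(\u.z)) false) false) else ((\v.false) (if true then (\w.0) else (\p.2)))))
step 2: [if@1.0.0] (true && (if (let y = true in (if true then y else y)) then (((\z.(\u.z)) false) false) else ((\v.false) (if true then (\w.0) else (\p.2)))))
step 3: [let@1.0] (true && (if (if true then true else true) then (((\z.(\u.z)) false) false) else ((\v.false) (if true then (\w.0) else (\p.2)))))
step 4: [if@1.0] (true && (if true then (((\z.(\u.z)) false) false) else ((\v.false) (if true then (\w.0) else (\p.2)))))
step 5: [if@1] (true && (((\z.(\u.z)) false) false))
step 6: [beta@1.0] (true && ((\u.false) false))
step 7: [beta@1] (true && false)
step 8: [delta@root] false

Answer: false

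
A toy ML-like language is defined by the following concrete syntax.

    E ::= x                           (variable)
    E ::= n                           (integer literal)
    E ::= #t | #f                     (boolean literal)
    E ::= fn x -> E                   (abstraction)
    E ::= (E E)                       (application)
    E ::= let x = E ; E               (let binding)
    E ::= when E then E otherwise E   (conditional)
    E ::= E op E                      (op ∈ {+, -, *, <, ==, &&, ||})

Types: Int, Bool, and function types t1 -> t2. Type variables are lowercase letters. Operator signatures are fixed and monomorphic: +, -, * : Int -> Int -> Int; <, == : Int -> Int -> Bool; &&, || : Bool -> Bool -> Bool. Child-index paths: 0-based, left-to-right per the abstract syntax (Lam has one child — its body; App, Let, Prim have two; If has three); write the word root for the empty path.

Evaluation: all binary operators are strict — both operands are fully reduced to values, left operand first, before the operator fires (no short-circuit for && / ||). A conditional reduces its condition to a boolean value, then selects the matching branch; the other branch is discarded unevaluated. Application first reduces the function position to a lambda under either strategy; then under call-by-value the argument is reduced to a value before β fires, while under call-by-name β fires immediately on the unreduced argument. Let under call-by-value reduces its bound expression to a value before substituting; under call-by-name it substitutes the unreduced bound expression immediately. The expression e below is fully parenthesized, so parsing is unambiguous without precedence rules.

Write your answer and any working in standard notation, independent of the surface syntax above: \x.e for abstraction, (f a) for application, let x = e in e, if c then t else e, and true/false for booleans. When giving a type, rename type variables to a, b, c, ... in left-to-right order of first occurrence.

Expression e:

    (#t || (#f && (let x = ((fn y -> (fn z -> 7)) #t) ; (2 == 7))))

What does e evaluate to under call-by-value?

Working:
step 0: (true || (false && (let x = ((\y.(\z.7)) true) in (2 == 7))))
step 1: [beta@1.1.0] (true || (false && (let x = (\z.7) in (2 == 7))))
step 2: [let@1.1] (true || (false && (2 == 7)))
step 3: [delta@1.1] (true || (false && false))
step 4: [delta@1] (true || false)
step 5: [delta@root] true

Answer: true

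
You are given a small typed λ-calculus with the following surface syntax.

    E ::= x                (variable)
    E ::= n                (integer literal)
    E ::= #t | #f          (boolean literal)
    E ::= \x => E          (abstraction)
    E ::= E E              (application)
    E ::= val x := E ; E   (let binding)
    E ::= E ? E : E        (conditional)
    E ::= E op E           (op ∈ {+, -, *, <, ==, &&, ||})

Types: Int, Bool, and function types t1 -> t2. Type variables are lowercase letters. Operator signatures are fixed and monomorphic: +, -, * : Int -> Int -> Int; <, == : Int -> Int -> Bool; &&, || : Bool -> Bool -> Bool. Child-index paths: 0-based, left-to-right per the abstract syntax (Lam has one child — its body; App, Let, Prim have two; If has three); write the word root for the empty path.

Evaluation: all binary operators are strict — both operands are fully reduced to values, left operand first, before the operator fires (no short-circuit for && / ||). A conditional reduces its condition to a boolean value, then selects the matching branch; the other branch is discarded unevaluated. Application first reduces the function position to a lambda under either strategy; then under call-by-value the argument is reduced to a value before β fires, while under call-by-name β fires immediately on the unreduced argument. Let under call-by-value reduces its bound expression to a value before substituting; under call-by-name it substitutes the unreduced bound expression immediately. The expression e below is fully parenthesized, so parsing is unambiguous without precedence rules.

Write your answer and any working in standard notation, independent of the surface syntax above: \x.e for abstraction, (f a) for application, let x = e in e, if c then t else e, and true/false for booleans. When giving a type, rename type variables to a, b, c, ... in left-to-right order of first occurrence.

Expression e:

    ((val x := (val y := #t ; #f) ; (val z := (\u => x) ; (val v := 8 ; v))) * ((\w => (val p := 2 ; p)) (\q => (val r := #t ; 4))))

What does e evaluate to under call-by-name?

Trace:
step 0: ((let x = (let y = true in false) in (let z = (\u.x) in (let v = 8 in v))) * ((\w.(let p = 2 in p)) (\q.(let r = true in 4))))
step 1: [let@0] ((let z = (\u.(let y = true in false)) in (let v = 8 in v)) * ((\w.(let p = 2 in p)) (\q.(let r = true in 4))))
step 2: [let@0] ((let v = 8 in v) * ((\w.(let p = 2 in p)) (\q.(let r = true in 4))))
step 3: [let@0] (8 * ((\w.(let p = 2 in p)) (\q.(let r = true in 4))))
step 4: [beta@1] (8 * (let p = 2 in p))
step 5: [let@1] (8 * 2)
step 6: [delta@root] 16

Answer: 16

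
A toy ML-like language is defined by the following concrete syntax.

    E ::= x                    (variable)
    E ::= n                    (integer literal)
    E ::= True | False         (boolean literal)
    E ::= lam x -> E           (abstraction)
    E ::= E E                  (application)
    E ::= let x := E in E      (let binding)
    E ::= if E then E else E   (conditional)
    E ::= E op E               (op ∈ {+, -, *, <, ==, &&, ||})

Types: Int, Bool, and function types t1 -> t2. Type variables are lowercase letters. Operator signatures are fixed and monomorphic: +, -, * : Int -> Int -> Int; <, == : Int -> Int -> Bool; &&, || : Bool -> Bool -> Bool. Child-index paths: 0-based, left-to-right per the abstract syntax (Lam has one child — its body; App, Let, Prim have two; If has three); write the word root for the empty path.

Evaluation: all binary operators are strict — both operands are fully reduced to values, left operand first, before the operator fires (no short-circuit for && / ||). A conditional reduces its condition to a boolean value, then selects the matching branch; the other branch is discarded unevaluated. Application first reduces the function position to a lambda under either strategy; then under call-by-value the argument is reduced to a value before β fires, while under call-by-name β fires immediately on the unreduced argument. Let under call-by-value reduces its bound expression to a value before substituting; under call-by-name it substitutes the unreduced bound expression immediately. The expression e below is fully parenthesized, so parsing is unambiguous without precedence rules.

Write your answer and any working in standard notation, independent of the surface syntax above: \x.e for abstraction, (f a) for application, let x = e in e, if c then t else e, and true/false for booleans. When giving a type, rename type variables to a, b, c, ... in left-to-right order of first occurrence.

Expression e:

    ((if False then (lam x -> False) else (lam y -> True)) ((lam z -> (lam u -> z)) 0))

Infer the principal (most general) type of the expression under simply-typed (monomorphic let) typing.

Answer: Bool

Trace:
  unify Bool ~ Bool
\x._ : a -> Bool
\y._ : b -> Bool
  unify a -> Bool ~ b -> Bool
  unify a ~ b
  unify Bool ~ Bool
z : c
\u._ : d -> c
\z._ : c -> d -> c
  unify c -> d -> c ~ Int -> e
  unify c ~ Int
  unify d -> Int ~ e
_ _ : d -> Int
  unify b -> Bool ~ (d -> Int) -> f
  unify b ~ d -> Int
  unify Bool ~ f
_ _ : Bool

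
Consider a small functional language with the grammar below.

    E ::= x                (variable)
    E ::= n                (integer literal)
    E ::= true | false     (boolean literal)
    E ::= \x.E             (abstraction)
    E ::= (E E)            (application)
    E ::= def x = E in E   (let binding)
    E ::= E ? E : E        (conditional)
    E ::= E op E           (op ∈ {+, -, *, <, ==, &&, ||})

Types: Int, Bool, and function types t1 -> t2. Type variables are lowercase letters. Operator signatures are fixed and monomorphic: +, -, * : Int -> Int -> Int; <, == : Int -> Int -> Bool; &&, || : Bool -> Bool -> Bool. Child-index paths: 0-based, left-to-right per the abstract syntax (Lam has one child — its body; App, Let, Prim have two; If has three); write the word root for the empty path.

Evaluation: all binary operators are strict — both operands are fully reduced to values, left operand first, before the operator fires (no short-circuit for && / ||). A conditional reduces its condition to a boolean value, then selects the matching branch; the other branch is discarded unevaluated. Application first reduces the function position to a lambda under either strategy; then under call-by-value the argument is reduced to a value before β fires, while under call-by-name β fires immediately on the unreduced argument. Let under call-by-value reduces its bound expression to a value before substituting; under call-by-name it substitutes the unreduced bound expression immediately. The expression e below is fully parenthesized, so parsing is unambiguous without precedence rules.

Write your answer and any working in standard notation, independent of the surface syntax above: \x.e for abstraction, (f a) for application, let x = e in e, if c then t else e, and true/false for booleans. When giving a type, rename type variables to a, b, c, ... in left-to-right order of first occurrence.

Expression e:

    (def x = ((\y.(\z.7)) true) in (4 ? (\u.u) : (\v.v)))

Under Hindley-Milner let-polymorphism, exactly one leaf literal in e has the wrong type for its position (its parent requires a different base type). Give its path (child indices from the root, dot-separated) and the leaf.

Working:
\z._ : b -> Int
\y._ : a -> b -> Int
  unify a -> b -> Int ~ Bool -> c
  unify a ~ Bool
  unify b -> Int ~ c
_ _ : b -> Int
let x : forall. b -> Int
  unify Int ~ Bool
  FAIL: mismatch Int ~ Bool

Answer: 1.0 : 4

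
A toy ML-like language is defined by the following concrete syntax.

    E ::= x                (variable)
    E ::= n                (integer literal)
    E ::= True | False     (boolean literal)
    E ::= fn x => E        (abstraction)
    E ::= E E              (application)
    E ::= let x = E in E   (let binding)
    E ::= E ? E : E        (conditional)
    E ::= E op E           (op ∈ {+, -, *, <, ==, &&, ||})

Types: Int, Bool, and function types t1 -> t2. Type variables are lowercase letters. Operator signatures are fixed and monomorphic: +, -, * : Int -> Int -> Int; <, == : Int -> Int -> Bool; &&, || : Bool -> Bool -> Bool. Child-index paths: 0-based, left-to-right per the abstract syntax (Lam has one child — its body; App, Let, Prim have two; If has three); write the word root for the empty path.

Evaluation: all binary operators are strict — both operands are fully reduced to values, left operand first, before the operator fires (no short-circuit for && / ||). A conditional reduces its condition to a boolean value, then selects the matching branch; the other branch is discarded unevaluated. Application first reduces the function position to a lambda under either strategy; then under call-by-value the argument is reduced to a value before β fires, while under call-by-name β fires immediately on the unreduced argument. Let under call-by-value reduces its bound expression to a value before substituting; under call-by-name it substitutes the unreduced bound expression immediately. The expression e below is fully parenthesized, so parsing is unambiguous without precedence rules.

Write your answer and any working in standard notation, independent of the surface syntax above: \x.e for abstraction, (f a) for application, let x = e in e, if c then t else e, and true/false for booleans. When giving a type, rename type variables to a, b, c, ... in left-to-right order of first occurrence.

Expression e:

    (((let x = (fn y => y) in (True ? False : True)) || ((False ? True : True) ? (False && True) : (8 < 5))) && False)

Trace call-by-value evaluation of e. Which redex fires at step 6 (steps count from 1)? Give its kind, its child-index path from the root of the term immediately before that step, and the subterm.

Derivation:
step 0: (((let x = (\y.y) in (if true then false else true)) || (if (if false then true else true) then (false && true) else (8 < 5))) && false)
step 1: [let@0.0] (((if true then false else true) || (if (if false then true else true) then (false && true) else (8 < 5))) && false)
step 2: [if@0.0] ((false || (if (if false then true else true) then (false && true) else (8 < 5))) && false)
step 3: [if@0.1.0] ((false || (if true then (false && true) else (8 < 5))) && false)
step 4: [if@0.1] ((false || (false && true)) && false)
step 5: [delta@0.1] ((false || false) && false)
step 6: [delta@0] (false && false)

Answer: delta at 0 : (false || false)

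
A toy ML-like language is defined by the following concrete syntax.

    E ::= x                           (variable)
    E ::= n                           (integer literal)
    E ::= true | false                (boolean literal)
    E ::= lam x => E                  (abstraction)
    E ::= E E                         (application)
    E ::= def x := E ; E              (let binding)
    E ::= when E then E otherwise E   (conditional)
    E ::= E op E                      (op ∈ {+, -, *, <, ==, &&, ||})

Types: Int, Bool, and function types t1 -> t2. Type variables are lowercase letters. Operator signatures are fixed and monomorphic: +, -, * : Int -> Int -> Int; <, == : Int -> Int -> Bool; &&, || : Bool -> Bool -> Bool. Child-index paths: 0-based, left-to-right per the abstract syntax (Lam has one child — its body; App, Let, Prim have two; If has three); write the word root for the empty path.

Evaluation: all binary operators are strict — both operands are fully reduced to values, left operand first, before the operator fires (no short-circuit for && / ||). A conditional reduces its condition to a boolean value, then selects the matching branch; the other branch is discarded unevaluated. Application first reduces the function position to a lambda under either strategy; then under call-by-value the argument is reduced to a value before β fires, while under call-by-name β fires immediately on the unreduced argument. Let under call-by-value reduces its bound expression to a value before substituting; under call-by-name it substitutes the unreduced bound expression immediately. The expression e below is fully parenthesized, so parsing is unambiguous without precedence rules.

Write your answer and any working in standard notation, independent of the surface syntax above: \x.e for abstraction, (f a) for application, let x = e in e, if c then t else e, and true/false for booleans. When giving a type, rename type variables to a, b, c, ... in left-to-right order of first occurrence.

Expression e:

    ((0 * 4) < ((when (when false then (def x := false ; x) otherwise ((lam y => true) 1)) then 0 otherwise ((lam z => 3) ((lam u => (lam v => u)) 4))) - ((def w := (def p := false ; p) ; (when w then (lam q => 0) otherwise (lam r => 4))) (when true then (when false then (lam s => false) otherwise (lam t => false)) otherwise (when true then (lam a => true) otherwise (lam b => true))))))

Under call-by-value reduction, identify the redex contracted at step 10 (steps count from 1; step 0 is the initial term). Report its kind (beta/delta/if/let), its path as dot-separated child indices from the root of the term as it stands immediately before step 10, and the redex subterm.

Answer: beta at 1.1 : ((\r.4) (\t.false))

Trace:
step 0: ((0 * 4) < ((if (if false then (let x = false in x) else ((\y.true) 1)) then 0 else ((\z.3) ((\u.(\v.u)) 4))) - ((let w = (let p = false in p) in (if w then (\q.0) else (\r.4))) (if true then (if false then (\s.false) else (\t.false)) else (if true then (\a.true) else (\b.true))))))
step 1: [delta@0] (0 < ((if (if false then (let x = false in x) else ((\y.true) 1)) then 0 else ((\z.3) ((\u.(\v.u)) 4))) - ((let w = (let p = false in p) in (if w then (\q.0) else (\r.4))) (if true then (if false then (\s.false) else (\t.false)) else (if true then (\a.true) else (\b.true))))))
step 2: [if@1.0.0] (0 < ((if ((\y.true) 1) then 0 else ((\z.3) ((\u.(\v.u)) 4))) - ((let w = (let p = false in p) in (if w then (\q.0) else (\r.4))) (if true then (if false then (\s.false) else (\t.false)) else (if true then (\a.true) else (\b.true))))))
step 3: [beta@1.0.0] (0 < ((if true then 0 else ((\z.3) ((\u.(\v.u)) 4))) - ((let w = (let p = false in p) in (if w then (\q.0) else (\r.4))) (if true then (if false then (\s.false) else (\t.false)) else (if true then (\a.true) else (\b.true))))))
step 4: [if@1.0] (0 < (0 - ((let w = (let p = false in p) in (if w then (\q.0) else (\r.4))) (if true then (if false then (\s.false) else (\t.false)) else (if true then (\a.true) else (\b.true))))))
step 5: [let@1.1.0.0] (0 < (0 - ((let w = false in (if w then (\q.0) else (\r.4))) (if true then (if false then (\s.false) else (\t.false)) else (if true then (\a.true) else (\b.true))))))
step 6: [let@1.1.0] (0 < (0 - ((if false then (\q.0) else (\r.4)) (if true then (if false then (\s.false) else (\t.false)) else (if true then (\a.true) else (\b.true))))))
step 7: [if@1.1.0] (0 < (0 - ((\r.4) (if true then (if false then (\s.false) else (\t.false)) else (if true then (\a.true) else (\b.true))))))
step 8: [if@1.1.1] (0 < (0 - ((\r.4) (if false then (\s.false) else (\t.false)))))
step 9: [if@1.1.1] (0 < (0 - ((\r.4) (\t.false))))
step 10: [beta@1.1] (0 < (0 - 4))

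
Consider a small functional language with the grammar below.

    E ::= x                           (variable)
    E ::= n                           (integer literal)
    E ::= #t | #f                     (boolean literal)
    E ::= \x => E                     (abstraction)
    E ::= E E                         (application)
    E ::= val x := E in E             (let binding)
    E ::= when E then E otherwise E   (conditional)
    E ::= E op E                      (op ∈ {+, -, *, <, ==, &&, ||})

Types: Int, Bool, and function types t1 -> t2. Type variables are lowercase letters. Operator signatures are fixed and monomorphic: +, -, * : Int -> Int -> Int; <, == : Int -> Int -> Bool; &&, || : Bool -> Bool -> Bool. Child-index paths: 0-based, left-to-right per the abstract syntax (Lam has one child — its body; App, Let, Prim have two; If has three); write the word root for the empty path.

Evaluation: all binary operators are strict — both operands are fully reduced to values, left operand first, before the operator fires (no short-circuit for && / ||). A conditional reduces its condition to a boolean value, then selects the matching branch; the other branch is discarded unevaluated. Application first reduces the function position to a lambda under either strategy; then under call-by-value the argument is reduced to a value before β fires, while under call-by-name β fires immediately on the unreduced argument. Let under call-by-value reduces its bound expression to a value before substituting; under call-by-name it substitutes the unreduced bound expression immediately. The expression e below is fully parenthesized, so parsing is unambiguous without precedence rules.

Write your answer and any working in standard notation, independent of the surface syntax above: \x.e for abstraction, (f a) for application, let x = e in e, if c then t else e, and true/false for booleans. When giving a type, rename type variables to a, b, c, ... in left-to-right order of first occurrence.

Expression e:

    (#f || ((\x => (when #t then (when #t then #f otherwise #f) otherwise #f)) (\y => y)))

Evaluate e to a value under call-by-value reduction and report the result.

Trace:
step 0: (false || ((\x.(if true then (if true then false else false) else false)) (\y.y)))
step 1: [beta@1] (false || (if true then (if true then false else false) else false))
step 2: [if@1] (false || (if true then false else false))
step 3: [if@1] (false || false)
step 4: [delta@root] false

Answer: false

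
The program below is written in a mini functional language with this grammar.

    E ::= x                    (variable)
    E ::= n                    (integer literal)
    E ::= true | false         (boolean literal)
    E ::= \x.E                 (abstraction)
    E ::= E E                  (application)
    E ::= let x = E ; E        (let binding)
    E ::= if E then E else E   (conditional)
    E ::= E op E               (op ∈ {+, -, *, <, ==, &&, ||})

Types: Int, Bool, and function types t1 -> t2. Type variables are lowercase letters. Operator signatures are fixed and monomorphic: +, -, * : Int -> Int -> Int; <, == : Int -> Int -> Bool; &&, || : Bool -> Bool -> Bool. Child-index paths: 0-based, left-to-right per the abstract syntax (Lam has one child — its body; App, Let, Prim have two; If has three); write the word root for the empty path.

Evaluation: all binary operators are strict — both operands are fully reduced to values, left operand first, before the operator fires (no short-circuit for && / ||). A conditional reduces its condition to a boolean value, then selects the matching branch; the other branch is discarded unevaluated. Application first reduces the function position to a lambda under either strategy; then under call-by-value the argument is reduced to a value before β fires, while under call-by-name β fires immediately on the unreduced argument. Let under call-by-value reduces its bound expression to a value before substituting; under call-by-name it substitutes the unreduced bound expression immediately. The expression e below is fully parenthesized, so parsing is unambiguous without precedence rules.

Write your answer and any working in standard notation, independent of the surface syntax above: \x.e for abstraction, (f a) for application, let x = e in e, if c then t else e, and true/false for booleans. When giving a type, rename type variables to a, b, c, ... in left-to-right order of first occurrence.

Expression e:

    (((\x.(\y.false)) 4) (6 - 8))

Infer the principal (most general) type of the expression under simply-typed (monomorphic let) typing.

Answer: Bool

Trace:
\y._ : b -> Bool
\x._ : a -> b -> Bool
  unify a -> b -> Bool ~ Int -> c
  unify a ~ Int
  unify b -> Bool ~ c
_ _ : b -> Bool
  unify Int ~ Int
  unify Int ~ Int
  unify b -> Bool ~ Int -> d
  unify b ~ Int
  unify Bool ~ d
_ _ : Bool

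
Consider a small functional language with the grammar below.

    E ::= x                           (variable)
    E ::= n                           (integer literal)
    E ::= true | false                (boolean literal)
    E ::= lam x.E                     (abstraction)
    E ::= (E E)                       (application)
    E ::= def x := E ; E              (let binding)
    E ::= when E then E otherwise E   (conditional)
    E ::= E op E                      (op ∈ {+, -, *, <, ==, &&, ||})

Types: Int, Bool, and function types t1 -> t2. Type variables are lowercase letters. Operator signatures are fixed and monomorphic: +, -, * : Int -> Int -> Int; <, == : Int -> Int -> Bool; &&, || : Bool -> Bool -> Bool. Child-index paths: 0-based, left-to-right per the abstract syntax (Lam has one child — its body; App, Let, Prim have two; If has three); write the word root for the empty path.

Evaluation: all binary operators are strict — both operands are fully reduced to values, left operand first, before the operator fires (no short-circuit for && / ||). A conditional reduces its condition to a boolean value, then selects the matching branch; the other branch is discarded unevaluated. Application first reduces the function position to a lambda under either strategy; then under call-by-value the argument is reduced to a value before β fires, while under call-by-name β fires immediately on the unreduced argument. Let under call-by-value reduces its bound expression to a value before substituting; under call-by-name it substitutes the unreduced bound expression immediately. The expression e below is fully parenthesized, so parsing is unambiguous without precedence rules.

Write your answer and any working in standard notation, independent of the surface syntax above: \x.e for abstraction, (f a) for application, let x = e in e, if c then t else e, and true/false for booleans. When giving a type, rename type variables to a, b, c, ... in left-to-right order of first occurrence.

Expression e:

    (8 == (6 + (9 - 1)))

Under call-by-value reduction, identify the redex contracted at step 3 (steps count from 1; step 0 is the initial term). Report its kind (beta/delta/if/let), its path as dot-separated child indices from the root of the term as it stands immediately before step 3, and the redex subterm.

Working:
step 0: (8 == (6 + (9 - 1)))
step 1: [delta@1.1] (8 == (6 + 8))
step 2: [delta@1] (8 == 14)
step 3: [delta@root] false

Answer: delta at root : (8 == 14)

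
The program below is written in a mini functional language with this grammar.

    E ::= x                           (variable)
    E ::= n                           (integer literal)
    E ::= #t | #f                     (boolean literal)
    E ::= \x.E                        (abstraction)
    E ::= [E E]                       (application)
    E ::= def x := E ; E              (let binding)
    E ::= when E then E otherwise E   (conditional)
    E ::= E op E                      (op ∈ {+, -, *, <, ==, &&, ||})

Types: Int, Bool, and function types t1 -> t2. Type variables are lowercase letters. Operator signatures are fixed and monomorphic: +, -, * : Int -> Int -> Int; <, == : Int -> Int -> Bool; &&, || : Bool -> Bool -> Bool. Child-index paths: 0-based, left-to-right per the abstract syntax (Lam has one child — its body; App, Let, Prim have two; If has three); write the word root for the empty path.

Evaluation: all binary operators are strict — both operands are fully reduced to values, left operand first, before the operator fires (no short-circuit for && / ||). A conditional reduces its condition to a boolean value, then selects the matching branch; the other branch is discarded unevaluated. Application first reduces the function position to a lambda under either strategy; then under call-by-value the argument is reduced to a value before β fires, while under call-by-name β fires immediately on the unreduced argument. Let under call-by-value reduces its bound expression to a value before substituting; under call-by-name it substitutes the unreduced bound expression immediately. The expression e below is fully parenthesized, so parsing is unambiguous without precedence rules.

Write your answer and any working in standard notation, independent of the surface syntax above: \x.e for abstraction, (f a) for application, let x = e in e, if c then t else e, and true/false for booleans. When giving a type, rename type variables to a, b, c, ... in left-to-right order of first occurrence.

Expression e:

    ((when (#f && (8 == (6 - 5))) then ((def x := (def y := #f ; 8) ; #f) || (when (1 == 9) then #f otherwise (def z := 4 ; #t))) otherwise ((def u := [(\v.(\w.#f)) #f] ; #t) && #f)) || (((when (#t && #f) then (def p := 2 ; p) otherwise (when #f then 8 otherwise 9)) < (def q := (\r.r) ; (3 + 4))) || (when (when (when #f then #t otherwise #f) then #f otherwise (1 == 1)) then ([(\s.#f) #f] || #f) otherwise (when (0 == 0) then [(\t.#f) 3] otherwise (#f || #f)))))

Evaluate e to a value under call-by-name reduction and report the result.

Working:
step 0: ((if (false && (8 == (6 - 5))) then ((let x = (let y = false in 8) in false) || (if (1 == 9) then false else (let z = 4 in true))) else ((let u = ((\v.(\w.false)) false) in true) && false)) || (((if (true && false) then (let p = 2 in p) else (if false then 8 else 9)) < (let q = (\r.r) in (3 + 4))) || (if (if (if false then true else false) then false else (1 == 1)) then (((\s.false) false) || false) else (if (0 == 0) then ((\t.false) 3) else (false || false)))))
step 1: [delta@0.0.1.1] ((if (false && (8 == 1)) then ((let x = (let y = false in 8) in false) || (if (1 == 9) then false else (let z = 4 in true))) else ((let u = ((\v.(\w.false)) false) in true) && false)) || (((if (true && false) then (let p = 2 in p) else (if false then 8 else 9)) < (let q = (\r.r) in (3 + 4))) || (if (if (if false then true else false) then false else (1 == 1)) then (((\s.false) false) || false) else (if (0 == 0) then ((\t.false) 3) else (false || false)))))
step 2: [delta@0.0.1] ((if (false && false) then ((let x = (let y = false in 8) in false) || (if (1 == 9) then false else (let z = 4 in true))) else ((let u = ((\v.(\w.false)) false) in true) && false)) || (((if (true && false) then (let p = 2 in p) else (if false then 8 else 9)) < (let q = (\r.r) in (3 + 4))) || (if (if (if false then true else false) then false else (1 == 1)) then (((\s.false) false) || false) else (if (0 == 0) then ((\t.false) 3) else (false || false)))))
step 3: [delta@0.0] ((if false then ((let x = (let y = false in 8) in false) || (if (1 == 9) then false else (let z = 4 in true))) else ((let u = ((\v.(\w.false)) false) in true) && false)) || (((if (true && false) then (let p = 2 in p) else (if false then 8 else 9)) < (let q = (\r.r) in (3 + 4))) || (if (if (if false then true else false) then false else (1 == 1)) then (((\s.false) false) || false) else (if (0 == 0) then ((\t.false) 3) else (false || false)))))
step 4: [if@0] (((let u = ((\v.(\w.false)) false) in true) && false) || (((if (true && false) then (let p = 2 in p) else (if false then 8 else 9)) < (let q = (\r.r) in (3 + 4))) || (if (if (if false then true else false) then false else (1 == 1)) then (((\s.false) false) || false) else (if (0 == 0) then ((\t.false) 3) else (false || false)))))
step 5: [let@0.0] ((true && false) || (((if (true && false) then (let p = 2 in p) else (if false then 8 else 9)) < (let q = (\r.r) in (3 + 4))) || (if (if (if false then true else false) then false else (1 == 1)) then (((\s.false) false) || false) else (if (0 == 0) then ((\t.false) 3) else (false || false)))))
step 6: [delta@0] (false || (((if (true && false) then (let p = 2 in p) else (if false then 8 else 9)) < (let q = (\r.r) in (3 + 4))) || (if (if (if false then true else false) then false else (1 == 1)) then (((\s.false) false) || false) else (if (0 == 0) then ((\t.false) 3) else (false || false)))))
step 7: [delta@1.0.0.0] (false || (((if false then (let p = 2 in p) else (if false then 8 else 9)) < (let q = (\r.r) in (3 + 4))) || (if (if (if false then true else false) then false else (1 == 1)) then (((\s.false) false) || false) else (if (0 == 0) then ((\t.false) 3) else (false || false)))))
step 8: [if@1.0.0] (false || (((if false then 8 else 9) < (let q = (\r.r) in (3 + 4))) || (if (if (if false then true else false) then false else (1 == 1)) then (((\s.false) false) || false) else (if (0 == 0) then ((\t.false) 3) else (false || false)))))
step 9: [if@1.0.0] (false || ((9 < (let q = (\r.r) in (3 + 4))) || (if (if (if false then true else false) then false else (1 == 1)) then (((\s.false) false) || false) else (if (0 == 0) then ((\t.false) 3) else (false || false)))))
step 10: [let@1.0.1] (false || ((9 < (3 + 4)) || (if (if (if false then true else false) then false else (1 == 1)) then (((\s.false) false) || false) else (if (0 == 0) then ((\t.false) 3) else (false || false)))))
step 11: [delta@1.0.1] (false || ((9 < 7) || (if (if (if false then true else false) then false else (1 == 1)) then (((\s.false) false) || false) else (if (0 == 0) then ((\t.false) 3) else (false || false)))))
step 12: [delta@1.0] (false || (false || (if (if (if false then true else false) then false else (1 == 1)) then (((\s.false) false) || false) else (if (0 == 0) then ((\t.false) 3) else (false || false)))))
step 13: [if@1.1.0.0] (false || (false || (if (if false then false else (1 == 1)) then (((\s.false) false) || false) else (if (0 == 0) then ((\t.false) 3) else (false || false)))))
step 14: [if@1.1.0] (false || (false || (if (1 == 1) then (((\s.false) false) || false) else (if (0 == 0) then ((\t.false) 3) else (false || false)))))
step 15: [delta@1.1.0] (false || (false || (if true then (((\s.false) false) || false) else (if (0 == 0) then ((\t.false) 3) else (false || false)))))
step 16: [if@1.1] (false || (false || (((\s.false) false) || false)))
step 17: [beta@1.1.0] (false || (false || (false || false)))
step 18: [delta@1.1] (false || (false || false))
step 19: [delta@1] (false || false)
step 20: [delta@root] false

Answer: false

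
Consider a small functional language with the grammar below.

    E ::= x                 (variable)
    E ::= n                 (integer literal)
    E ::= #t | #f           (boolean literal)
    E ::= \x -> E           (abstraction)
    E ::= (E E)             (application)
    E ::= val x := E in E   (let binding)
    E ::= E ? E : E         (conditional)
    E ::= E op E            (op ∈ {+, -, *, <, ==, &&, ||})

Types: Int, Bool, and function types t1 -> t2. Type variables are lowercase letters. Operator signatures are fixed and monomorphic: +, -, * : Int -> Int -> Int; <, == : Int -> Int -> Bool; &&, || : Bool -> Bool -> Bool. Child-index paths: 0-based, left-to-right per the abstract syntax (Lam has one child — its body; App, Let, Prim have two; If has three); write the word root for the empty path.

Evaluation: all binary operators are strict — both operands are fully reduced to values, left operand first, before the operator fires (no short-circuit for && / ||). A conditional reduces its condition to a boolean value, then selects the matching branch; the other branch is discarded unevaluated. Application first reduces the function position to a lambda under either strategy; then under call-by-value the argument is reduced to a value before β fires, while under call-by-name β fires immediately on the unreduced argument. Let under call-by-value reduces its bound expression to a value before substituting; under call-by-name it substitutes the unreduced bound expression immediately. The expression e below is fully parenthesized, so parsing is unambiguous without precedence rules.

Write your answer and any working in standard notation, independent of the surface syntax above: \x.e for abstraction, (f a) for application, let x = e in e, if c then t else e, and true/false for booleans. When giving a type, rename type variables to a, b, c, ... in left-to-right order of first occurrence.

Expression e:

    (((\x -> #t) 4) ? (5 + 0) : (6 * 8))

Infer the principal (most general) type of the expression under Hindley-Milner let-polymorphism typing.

Answer: Int

Trace:
\x._ : a -> Bool
  unify a -> Bool ~ Int -> b
  unify a ~ Int
  unify Bool ~ b
_ _ : Bool
  unify Bool ~ Bool
  unify Int ~ Int
  unify Int ~ Int
  unify Int ~ Int
  unify Int ~ Int
  unify Int ~ Int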